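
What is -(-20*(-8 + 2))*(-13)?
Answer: 1560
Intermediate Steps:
-(-20*(-8 + 2))*(-13) = -(-20*(-6))*(-13) = -120*(-13) = -1*(-1560) = 1560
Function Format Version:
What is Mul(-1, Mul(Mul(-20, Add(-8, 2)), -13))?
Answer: 1560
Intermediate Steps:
Mul(-1, Mul(Mul(-20, Add(-8, 2)), -13)) = Mul(-1, Mul(Mul(-20, -6), -13)) = Mul(-1, Mul(120, -13)) = Mul(-1, -1560) = 1560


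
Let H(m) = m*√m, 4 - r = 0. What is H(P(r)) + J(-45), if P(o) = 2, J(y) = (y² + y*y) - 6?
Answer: 4044 + 2*√2 ≈ 4046.8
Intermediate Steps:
r = 4 (r = 4 - 1*0 = 4 + 0 = 4)
J(y) = -6 + 2*y² (J(y) = (y² + y²) - 6 = 2*y² - 6 = -6 + 2*y²)
H(m) = m^(3/2)
H(P(r)) + J(-45) = 2^(3/2) + (-6 + 2*(-45)²) = 2*√2 + (-6 + 2*2025) = 2*√2 + (-6 + 4050) = 2*√2 + 4044 = 4044 + 2*√2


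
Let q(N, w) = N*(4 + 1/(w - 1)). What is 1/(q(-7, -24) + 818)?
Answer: 25/19757 ≈ 0.0012654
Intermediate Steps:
q(N, w) = N*(4 + 1/(-1 + w))
1/(q(-7, -24) + 818) = 1/(-7*(-3 + 4*(-24))/(-1 - 24) + 818) = 1/(-7*(-3 - 96)/(-25) + 818) = 1/(-7*(-1/25)*(-99) + 818) = 1/(-693/25 + 818) = 1/(19757/25) = 25/19757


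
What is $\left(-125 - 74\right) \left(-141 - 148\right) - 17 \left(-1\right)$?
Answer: $57528$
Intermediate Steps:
$\left(-125 - 74\right) \left(-141 - 148\right) - 17 \left(-1\right) = \left(-199\right) \left(-289\right) - -17 = 57511 + 17 = 57528$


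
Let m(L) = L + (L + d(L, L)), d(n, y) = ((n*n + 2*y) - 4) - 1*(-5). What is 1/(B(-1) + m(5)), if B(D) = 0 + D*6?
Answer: 1/40 ≈ 0.025000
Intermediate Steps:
d(n, y) = 1 + n**2 + 2*y (d(n, y) = ((n**2 + 2*y) - 4) + 5 = (-4 + n**2 + 2*y) + 5 = 1 + n**2 + 2*y)
B(D) = 6*D (B(D) = 0 + 6*D = 6*D)
m(L) = 1 + L**2 + 4*L (m(L) = L + (L + (1 + L**2 + 2*L)) = L + (1 + L**2 + 3*L) = 1 + L**2 + 4*L)
1/(B(-1) + m(5)) = 1/(6*(-1) + (1 + 5**2 + 4*5)) = 1/(-6 + (1 + 25 + 20)) = 1/(-6 + 46) = 1/40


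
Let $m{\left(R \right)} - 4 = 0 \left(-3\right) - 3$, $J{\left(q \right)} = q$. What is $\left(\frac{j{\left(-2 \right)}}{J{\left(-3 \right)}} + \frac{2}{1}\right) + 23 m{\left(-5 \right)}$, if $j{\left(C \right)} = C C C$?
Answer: $\frac{83}{3} \approx 27.667$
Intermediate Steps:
$j{\left(C \right)} = C^{3}$ ($j{\left(C \right)} = C^{2} C = C^{3}$)
$m{\left(R \right)} = 1$ ($m{\left(R \right)} = 4 + \left(0 \left(-3\right) - 3\right) = 4 + \left(0 - 3\right) = 4 - 3 = 1$)
$\left(\frac{j{\left(-2 \right)}}{J{\left(-3 \right)}} + \frac{2}{1}\right) + 23 m{\left(-5 \right)} = \left(\frac{\left(-2\right)^{3}}{-3} + \frac{2}{1}\right) + 23 \cdot 1 = \left(\left(-8\right) \left(- \frac{1}{3}\right) + 2 \cdot 1\right) + 23 = \left(\frac{8}{3} + 2\right) + 23 = \frac{14}{3} + 23 = \frac{83}{3}$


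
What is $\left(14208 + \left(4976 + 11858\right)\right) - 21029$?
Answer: $10013$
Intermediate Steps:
$\left(14208 + \left(4976 + 11858\right)\right) - 21029 = \left(14208 + 16834\right) - 21029 = 31042 - 21029 = 10013$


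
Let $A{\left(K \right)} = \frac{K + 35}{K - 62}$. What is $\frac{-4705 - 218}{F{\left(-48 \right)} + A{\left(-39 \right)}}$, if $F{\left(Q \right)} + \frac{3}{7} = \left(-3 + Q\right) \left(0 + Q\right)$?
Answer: $- \frac{3480561}{1730461} \approx -2.0113$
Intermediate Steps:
$A{\left(K \right)} = \frac{35 + K}{-62 + K}$
$F{\left(Q \right)} = - \frac{3}{7} + Q \left(-3 + Q\right)$ ($F{\left(Q \right)} = - \frac{3}{7} + \left(-3 + Q\right) \left(0 + Q\right) = - \frac{3}{7} + \left(-3 + Q\right) Q = - \frac{3}{7} + Q \left(-3 + Q\right)$)
$\frac{-4705 - 218}{F{\left(-48 \right)} + A{\left(-39 \right)}} = \frac{-4705 - 218}{\left(- \frac{3}{7} + \left(-48\right)^{2} - -144\right) + \frac{35 - 39}{-62 - 39}} = - \frac{4923}{\left(- \frac{3}{7} + 2304 + 144\right) + \frac{1}{-101} \left(-4\right)} = - \frac{4923}{\frac{17133}{7} - - \frac{4}{101}} = - \frac{4923}{\frac{17133}{7} + \frac{4}{101}} = - \frac{4923}{\frac{1730461}{707}} = \left(-4923\right) \frac{707}{1730461} = - \frac{3480561}{1730461}$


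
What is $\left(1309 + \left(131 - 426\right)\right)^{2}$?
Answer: $1028196$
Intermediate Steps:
$\left(1309 + \left(131 - 426\right)\right)^{2} = \left(1309 - 295\right)^{2} = 1014^{2} = 1028196$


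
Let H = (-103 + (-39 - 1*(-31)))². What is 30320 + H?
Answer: 42641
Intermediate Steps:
H = 12321 (H = (-103 + (-39 + 31))² = (-103 - 8)² = (-111)² = 12321)
30320 + H = 30320 + 12321 = 42641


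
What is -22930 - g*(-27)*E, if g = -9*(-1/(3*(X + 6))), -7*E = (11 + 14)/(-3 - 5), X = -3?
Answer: -1283405/56 ≈ -22918.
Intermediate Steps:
E = 25/56 (E = -(11 + 14)/(7*(-3 - 5)) = -25/(7*(-8)) = -25*(-1)/(7*8) = -1/7*(-25/8) = 25/56 ≈ 0.44643)
g = 1 (g = -9*(-1/(3*(-3 + 6))) = -9/((-3*3)) = -9/(-9) = -9*(-1/9) = 1)
-22930 - g*(-27)*E = -22930 - 1*(-27)*25/56 = -22930 - (-27)*25/56 = -22930 - 1*(-675/56) = -22930 + 675/56 = -1283405/56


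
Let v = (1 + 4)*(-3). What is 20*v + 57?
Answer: -243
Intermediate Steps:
v = -15 (v = 5*(-3) = -15)
20*v + 57 = 20*(-15) + 57 = -300 + 57 = -243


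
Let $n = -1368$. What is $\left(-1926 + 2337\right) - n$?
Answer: $1779$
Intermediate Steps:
$\left(-1926 + 2337\right) - n = \left(-1926 + 2337\right) - -1368 = 411 + 1368 = 1779$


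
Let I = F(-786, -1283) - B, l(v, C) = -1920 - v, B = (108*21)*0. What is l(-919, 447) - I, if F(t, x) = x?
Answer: 282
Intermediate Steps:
B = 0 (B = 2268*0 = 0)
I = -1283 (I = -1283 - 1*0 = -1283 + 0 = -1283)
l(-919, 447) - I = (-1920 - 1*(-919)) - 1*(-1283) = (-1920 + 919) + 1283 = -1001 + 1283 = 282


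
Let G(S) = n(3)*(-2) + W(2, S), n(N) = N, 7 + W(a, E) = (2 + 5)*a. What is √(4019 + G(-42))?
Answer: 2*√1005 ≈ 63.403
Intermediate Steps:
W(a, E) = -7 + 7*a (W(a, E) = -7 + (2 + 5)*a = -7 + 7*a)
G(S) = 1 (G(S) = 3*(-2) + (-7 + 7*2) = -6 + (-7 + 14) = -6 + 7 = 1)
√(4019 + G(-42)) = √(4019 + 1) = √4020 = 2*√1005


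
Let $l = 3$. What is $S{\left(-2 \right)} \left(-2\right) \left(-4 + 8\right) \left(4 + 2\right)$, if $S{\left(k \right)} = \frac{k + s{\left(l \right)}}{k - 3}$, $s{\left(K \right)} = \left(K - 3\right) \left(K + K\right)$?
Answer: $- \frac{96}{5} \approx -19.2$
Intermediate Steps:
$s{\left(K \right)} = 2 K \left(-3 + K\right)$ ($s{\left(K \right)} = \left(-3 + K\right) 2 K = 2 K \left(-3 + K\right)$)
$S{\left(k \right)} = \frac{k}{-3 + k}$ ($S{\left(k \right)} = \frac{k + 2 \cdot 3 \left(-3 + 3\right)}{k - 3} = \frac{k + 2 \cdot 3 \cdot 0}{-3 + k} = \frac{k + 0}{-3 + k} = \frac{k}{-3 + k}$)
$S{\left(-2 \right)} \left(-2\right) \left(-4 + 8\right) \left(4 + 2\right) = - \frac{2}{-3 - 2} \left(-2\right) \left(-4 + 8\right) \left(4 + 2\right) = - \frac{2}{-5} \left(-2\right) 4 \cdot 6 = \left(-2\right) \left(- \frac{1}{5}\right) \left(-2\right) 24 = \frac{2}{5} \left(-2\right) 24 = \left(- \frac{4}{5}\right) 24 = - \frac{96}{5}$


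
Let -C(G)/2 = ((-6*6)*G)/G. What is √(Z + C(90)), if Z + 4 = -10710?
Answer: I*√10642 ≈ 103.16*I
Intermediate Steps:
Z = -10714 (Z = -4 - 10710 = -10714)
C(G) = 72 (C(G) = -2*(-6*6)*G/G = -2*(-36*G)/G = -2*(-36) = 72)
√(Z + C(90)) = √(-10714 + 72) = √(-10642) = I*√10642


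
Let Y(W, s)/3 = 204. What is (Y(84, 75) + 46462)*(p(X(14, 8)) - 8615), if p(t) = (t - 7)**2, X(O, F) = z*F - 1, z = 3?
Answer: -393491566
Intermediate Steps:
Y(W, s) = 612 (Y(W, s) = 3*204 = 612)
X(O, F) = -1 + 3*F (X(O, F) = 3*F - 1 = -1 + 3*F)
p(t) = (-7 + t)**2
(Y(84, 75) + 46462)*(p(X(14, 8)) - 8615) = (612 + 46462)*((-7 + (-1 + 3*8))**2 - 8615) = 47074*((-7 + (-1 + 24))**2 - 8615) = 47074*((-7 + 23)**2 - 8615) = 47074*(16**2 - 8615) = 47074*(256 - 8615) = 47074*(-8359) = -393491566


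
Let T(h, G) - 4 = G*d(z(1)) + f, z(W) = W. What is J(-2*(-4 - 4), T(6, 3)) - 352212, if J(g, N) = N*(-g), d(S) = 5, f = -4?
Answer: -352452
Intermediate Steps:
T(h, G) = 5*G (T(h, G) = 4 + (G*5 - 4) = 4 + (5*G - 4) = 4 + (-4 + 5*G) = 5*G)
J(g, N) = -N*g
J(-2*(-4 - 4), T(6, 3)) - 352212 = -5*3*(-2*(-4 - 4)) - 352212 = -1*15*(-2*(-8)) - 352212 = -1*15*16 - 352212 = -240 - 352212 = -352452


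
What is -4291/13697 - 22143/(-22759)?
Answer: 18693982/28339093 ≈ 0.65965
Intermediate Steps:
-4291/13697 - 22143/(-22759) = -4291*1/13697 - 22143*(-1/22759) = -4291/13697 + 2013/2069 = 18693982/28339093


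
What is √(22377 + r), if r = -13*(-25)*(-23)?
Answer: √14902 ≈ 122.07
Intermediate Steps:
r = -7475 (r = 325*(-23) = -7475)
√(22377 + r) = √(22377 - 7475) = √14902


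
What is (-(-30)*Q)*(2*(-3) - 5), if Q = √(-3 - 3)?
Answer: -330*I*√6 ≈ -808.33*I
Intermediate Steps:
Q = I*√6 (Q = √(-6) = I*√6 ≈ 2.4495*I)
(-(-30)*Q)*(2*(-3) - 5) = (-(-30)*I*√6)*(2*(-3) - 5) = (-(-30)*I*√6)*(-6 - 5) = (30*I*√6)*(-11) = -330*I*√6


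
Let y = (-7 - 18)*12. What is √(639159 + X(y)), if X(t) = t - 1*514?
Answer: √638345 ≈ 798.96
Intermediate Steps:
y = -300 (y = -25*12 = -300)
X(t) = -514 + t (X(t) = t - 514 = -514 + t)
√(639159 + X(y)) = √(639159 + (-514 - 300)) = √(639159 - 814) = √638345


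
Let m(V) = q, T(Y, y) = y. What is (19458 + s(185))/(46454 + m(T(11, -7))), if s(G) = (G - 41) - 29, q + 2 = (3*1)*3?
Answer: 19573/46461 ≈ 0.42128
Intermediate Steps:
q = 7 (q = -2 + (3*1)*3 = -2 + 3*3 = -2 + 9 = 7)
m(V) = 7
s(G) = -70 + G (s(G) = (-41 + G) - 29 = -70 + G)
(19458 + s(185))/(46454 + m(T(11, -7))) = (19458 + (-70 + 185))/(46454 + 7) = (19458 + 115)/46461 = 19573*(1/46461) = 19573/46461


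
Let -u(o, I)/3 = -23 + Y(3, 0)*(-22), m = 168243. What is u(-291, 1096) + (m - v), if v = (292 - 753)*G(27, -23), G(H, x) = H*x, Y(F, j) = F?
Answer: -117771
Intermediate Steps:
u(o, I) = 267 (u(o, I) = -3*(-23 + 3*(-22)) = -3*(-23 - 66) = -3*(-89) = 267)
v = 286281 (v = (292 - 753)*(27*(-23)) = -461*(-621) = 286281)
u(-291, 1096) + (m - v) = 267 + (168243 - 1*286281) = 267 + (168243 - 286281) = 267 - 118038 = -117771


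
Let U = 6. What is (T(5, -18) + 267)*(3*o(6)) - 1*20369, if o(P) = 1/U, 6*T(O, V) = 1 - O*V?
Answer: -242735/12 ≈ -20228.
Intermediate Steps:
T(O, V) = ⅙ - O*V/6 (T(O, V) = (1 - O*V)/6 = ⅙ - O*V/6)
o(P) = ⅙ (o(P) = 1/6 = ⅙)
(T(5, -18) + 267)*(3*o(6)) - 1*20369 = ((⅙ - ⅙*5*(-18)) + 267)*(3*(⅙)) - 1*20369 = ((⅙ + 15) + 267)*(½) - 20369 = (91/6 + 267)*(½) - 20369 = (1693/6)*(½) - 20369 = 1693/12 - 20369 = -242735/12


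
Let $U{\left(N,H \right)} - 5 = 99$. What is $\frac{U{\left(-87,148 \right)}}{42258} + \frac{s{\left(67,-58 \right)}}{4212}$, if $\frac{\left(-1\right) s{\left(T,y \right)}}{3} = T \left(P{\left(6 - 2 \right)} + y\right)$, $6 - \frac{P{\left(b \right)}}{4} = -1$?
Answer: $\frac{2363461}{1648062} \approx 1.4341$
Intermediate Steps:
$P{\left(b \right)} = 28$ ($P{\left(b \right)} = 24 - -4 = 24 + 4 = 28$)
$U{\left(N,H \right)} = 104$ ($U{\left(N,H \right)} = 5 + 99 = 104$)
$s{\left(T,y \right)} = - 3 T \left(28 + y\right)$
$\frac{U{\left(-87,148 \right)}}{42258} + \frac{s{\left(67,-58 \right)}}{4212} = \frac{104}{42258} + \frac{\left(-3\right) 67 \left(28 - 58\right)}{4212} = 104 \cdot \frac{1}{42258} + \left(-3\right) 67 \left(-30\right) \frac{1}{4212} = \frac{52}{21129} + 6030 \cdot \frac{1}{4212} = \frac{52}{21129} + \frac{335}{234} = \frac{2363461}{1648062}$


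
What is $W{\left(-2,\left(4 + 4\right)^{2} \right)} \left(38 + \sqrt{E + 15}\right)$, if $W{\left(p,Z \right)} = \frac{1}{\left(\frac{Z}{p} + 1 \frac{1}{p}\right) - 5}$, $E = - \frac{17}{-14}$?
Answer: $- \frac{76}{75} - \frac{\sqrt{3178}}{525} \approx -1.1207$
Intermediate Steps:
$E = \frac{17}{14}$ ($E = \left(-17\right) \left(- \frac{1}{14}\right) = \frac{17}{14} \approx 1.2143$)
$W{\left(p,Z \right)} = \frac{1}{-5 + \frac{1}{p} + \frac{Z}{p}}$ ($W{\left(p,Z \right)} = \frac{1}{\left(\frac{Z}{p} + \frac{1}{p}\right) - 5} = \frac{1}{\left(\frac{1}{p} + \frac{Z}{p}\right) - 5} = \frac{1}{-5 + \frac{1}{p} + \frac{Z}{p}}$)
$W{\left(-2,\left(4 + 4\right)^{2} \right)} \left(38 + \sqrt{E + 15}\right) = - \frac{2}{1 + \left(4 + 4\right)^{2} - -10} \left(38 + \sqrt{\frac{17}{14} + 15}\right) = - \frac{2}{1 + 8^{2} + 10} \left(38 + \sqrt{\frac{227}{14}}\right) = - \frac{2}{1 + 64 + 10} \left(38 + \frac{\sqrt{3178}}{14}\right) = - \frac{2}{75} \left(38 + \frac{\sqrt{3178}}{14}\right) = \left(-2\right) \frac{1}{75} \left(38 + \frac{\sqrt{3178}}{14}\right) = - \frac{2 \left(38 + \frac{\sqrt{3178}}{14}\right)}{75} = - \frac{76}{75} - \frac{\sqrt{3178}}{525}$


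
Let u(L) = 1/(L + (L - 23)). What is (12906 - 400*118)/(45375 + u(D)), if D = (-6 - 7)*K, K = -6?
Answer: -2280551/3017438 ≈ -0.75579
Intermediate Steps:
D = 78 (D = (-6 - 7)*(-6) = -13*(-6) = 78)
u(L) = 1/(-23 + 2*L) (u(L) = 1/(L + (-23 + L)) = 1/(-23 + 2*L))
(12906 - 400*118)/(45375 + u(D)) = (12906 - 400*118)/(45375 + 1/(-23 + 2*78)) = (12906 - 47200)/(45375 + 1/(-23 + 156)) = -34294/(45375 + 1/133) = -34294/6034876/133 = -34294*133/6034876 = -2280551/3017438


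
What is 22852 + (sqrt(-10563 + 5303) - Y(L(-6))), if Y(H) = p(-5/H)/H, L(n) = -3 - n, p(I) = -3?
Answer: 22853 + 2*I*sqrt(1315) ≈ 22853.0 + 72.526*I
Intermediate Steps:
Y(H) = -3/H
22852 + (sqrt(-10563 + 5303) - Y(L(-6))) = 22852 + (sqrt(-10563 + 5303) - (-3)/(-3 - 1*(-6))) = 22852 + (sqrt(-5260) - (-3)/(-3 + 6)) = 22852 + (2*I*sqrt(1315) - (-3)/3) = 22852 + (2*I*sqrt(1315) - 1*(-1)) = 22852 + (2*I*sqrt(1315) + 1) = 22852 + (1 + 2*I*sqrt(1315)) = 22853 + 2*I*sqrt(1315)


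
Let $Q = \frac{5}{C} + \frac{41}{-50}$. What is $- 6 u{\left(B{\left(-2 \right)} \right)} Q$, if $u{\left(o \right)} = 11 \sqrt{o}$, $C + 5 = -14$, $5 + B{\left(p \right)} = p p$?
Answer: $\frac{33957 i}{475} \approx 71.488 i$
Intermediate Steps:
$B{\left(p \right)} = -5 + p^{2}$ ($B{\left(p \right)} = -5 + p p = -5 + p^{2}$)
$C = -19$ ($C = -5 - 14 = -19$)
$Q = - \frac{1029}{950}$ ($Q = \frac{5}{-19} + \frac{41}{-50} = 5 \left(- \frac{1}{19}\right) + 41 \left(- \frac{1}{50}\right) = - \frac{5}{19} - \frac{41}{50} = - \frac{1029}{950} \approx -1.0832$)
$- 6 u{\left(B{\left(-2 \right)} \right)} Q = - 6 \cdot 11 \sqrt{-5 + \left(-2\right)^{2}} \left(- \frac{1029}{950}\right) = - 6 \cdot 11 \sqrt{-5 + 4} \left(- \frac{1029}{950}\right) = - 6 \cdot 11 \sqrt{-1} \left(- \frac{1029}{950}\right) = - 6 \cdot 11 i \left(- \frac{1029}{950}\right) = - 66 i \left(- \frac{1029}{950}\right) = \frac{33957 i}{475}$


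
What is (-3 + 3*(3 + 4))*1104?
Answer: 19872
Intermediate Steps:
(-3 + 3*(3 + 4))*1104 = (-3 + 3*7)*1104 = (-3 + 21)*1104 = 18*1104 = 19872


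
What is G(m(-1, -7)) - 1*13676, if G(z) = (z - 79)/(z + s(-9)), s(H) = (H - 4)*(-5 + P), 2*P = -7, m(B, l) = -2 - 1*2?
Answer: -2913154/213 ≈ -13677.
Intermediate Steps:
m(B, l) = -4 (m(B, l) = -2 - 2 = -4)
P = -7/2 (P = (1/2)*(-7) = -7/2 ≈ -3.5000)
s(H) = 34 - 17*H/2 (s(H) = (H - 4)*(-5 - 7/2) = (-4 + H)*(-17/2) = 34 - 17*H/2)
G(z) = (-79 + z)/(221/2 + z) (G(z) = (z - 79)/(z + (34 - 17/2*(-9))) = (-79 + z)/(z + (34 + 153/2)) = (-79 + z)/(z + 221/2) = (-79 + z)/(221/2 + z))
G(m(-1, -7)) - 1*13676 = 2*(-79 - 4)/(221 + 2*(-4)) - 1*13676 = 2*(-83)/(221 - 8) - 13676 = 2*(-83)/213 - 13676 = 2*(1/213)*(-83) - 13676 = -166/213 - 13676 = -2913154/213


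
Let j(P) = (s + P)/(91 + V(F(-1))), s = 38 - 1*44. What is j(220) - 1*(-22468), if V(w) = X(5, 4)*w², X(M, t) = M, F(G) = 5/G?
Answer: 2426651/108 ≈ 22469.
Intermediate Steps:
s = -6 (s = 38 - 44 = -6)
V(w) = 5*w²
j(P) = -1/36 + P/216 (j(P) = (-6 + P)/(91 + 5*(5/(-1))²) = (-6 + P)/(91 + 5*(5*(-1))²) = (-6 + P)/(91 + 5*(-5)²) = (-6 + P)/(91 + 5*25) = (-6 + P)/(91 + 125) = (-6 + P)/216 = (-6 + P)*(1/216) = -1/36 + P/216)
j(220) - 1*(-22468) = (-1/36 + (1/216)*220) - 1*(-22468) = (-1/36 + 55/54) + 22468 = 107/108 + 22468 = 2426651/108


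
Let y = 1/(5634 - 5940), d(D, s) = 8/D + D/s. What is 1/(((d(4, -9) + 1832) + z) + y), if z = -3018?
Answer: -306/362441 ≈ -0.00084428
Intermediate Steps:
y = -1/306 (y = 1/(-306) = -1/306 ≈ -0.0032680)
1/(((d(4, -9) + 1832) + z) + y) = 1/((((8/4 + 4/(-9)) + 1832) - 3018) - 1/306) = 1/((((8*(¼) + 4*(-⅑)) + 1832) - 3018) - 1/306) = 1/((((2 - 4/9) + 1832) - 3018) - 1/306) = 1/(((14/9 + 1832) - 3018) - 1/306) = 1/((16502/9 - 3018) - 1/306) = 1/(-10660/9 - 1/306) = 1/(-362441/306) = -306/362441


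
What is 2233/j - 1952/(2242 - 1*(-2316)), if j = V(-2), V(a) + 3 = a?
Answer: -5093887/11395 ≈ -447.03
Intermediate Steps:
V(a) = -3 + a
j = -5 (j = -3 - 2 = -5)
2233/j - 1952/(2242 - 1*(-2316)) = 2233/(-5) - 1952/(2242 - 1*(-2316)) = 2233*(-⅕) - 1952/(2242 + 2316) = -2233/5 - 1952/4558 = -2233/5 - 1952*1/4558 = -2233/5 - 976/2279 = -5093887/11395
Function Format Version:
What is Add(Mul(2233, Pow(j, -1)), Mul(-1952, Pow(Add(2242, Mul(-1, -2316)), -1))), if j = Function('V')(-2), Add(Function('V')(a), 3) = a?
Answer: Rational(-5093887, 11395) ≈ -447.03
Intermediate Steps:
Function('V')(a) = Add(-3, a)
j = -5 (j = Add(-3, -2) = -5)
Add(Mul(2233, Pow(j, -1)), Mul(-1952, Pow(Add(2242, Mul(-1, -2316)), -1))) = Add(Mul(2233, Pow(-5, -1)), Mul(-1952, Pow(Add(2242, Mul(-1, -2316)), -1))) = Add(Mul(2233, Rational(-1, 5)), Mul(-1952, Pow(Add(2242, 2316), -1))) = Add(Rational(-2233, 5), Mul(-1952, Pow(4558, -1))) = Add(Rational(-2233, 5), Mul(-1952, Rational(1, 4558))) = Add(Rational(-2233, 5), Rational(-976, 2279)) = Rational(-5093887, 11395)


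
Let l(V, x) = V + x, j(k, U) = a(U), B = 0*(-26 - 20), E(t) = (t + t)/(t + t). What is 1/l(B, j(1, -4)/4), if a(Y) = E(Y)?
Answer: 4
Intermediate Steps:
E(t) = 1 (E(t) = (2*t)/((2*t)) = (2*t)*(1/(2*t)) = 1)
B = 0 (B = 0*(-46) = 0)
a(Y) = 1
j(k, U) = 1
1/l(B, j(1, -4)/4) = 1/(0 + 1/4) = 1/(0 + 1*(¼)) = 1/(0 + ¼) = 1/(¼) = 4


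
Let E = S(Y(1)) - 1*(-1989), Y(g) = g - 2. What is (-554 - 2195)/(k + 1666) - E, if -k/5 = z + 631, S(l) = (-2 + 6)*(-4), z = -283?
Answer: -143253/74 ≈ -1935.9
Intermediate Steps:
Y(g) = -2 + g
S(l) = -16 (S(l) = 4*(-4) = -16)
k = -1740 (k = -5*(-283 + 631) = -5*348 = -1740)
E = 1973 (E = -16 - 1*(-1989) = -16 + 1989 = 1973)
(-554 - 2195)/(k + 1666) - E = (-554 - 2195)/(-1740 + 1666) - 1*1973 = -2749/(-74) - 1973 = -2749*(-1/74) - 1973 = 2749/74 - 1973 = -143253/74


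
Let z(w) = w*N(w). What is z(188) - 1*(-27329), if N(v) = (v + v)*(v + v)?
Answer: 26606017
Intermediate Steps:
N(v) = 4*v**2 (N(v) = (2*v)*(2*v) = 4*v**2)
z(w) = 4*w**3 (z(w) = w*(4*w**2) = 4*w**3)
z(188) - 1*(-27329) = 4*188**3 - 1*(-27329) = 4*6644672 + 27329 = 26578688 + 27329 = 26606017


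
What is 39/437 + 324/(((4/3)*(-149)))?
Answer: -100380/65113 ≈ -1.5416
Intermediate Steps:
39/437 + 324/(((4/3)*(-149))) = 39/437 + 324/(-596/3) = 39/437 + 324*(-3/596) = 39/437 - 243/149 = -100380/65113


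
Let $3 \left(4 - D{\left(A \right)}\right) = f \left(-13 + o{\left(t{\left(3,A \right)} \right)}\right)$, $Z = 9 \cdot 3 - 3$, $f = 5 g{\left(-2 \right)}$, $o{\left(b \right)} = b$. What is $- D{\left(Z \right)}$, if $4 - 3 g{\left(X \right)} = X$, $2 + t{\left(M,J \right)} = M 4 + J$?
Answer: $66$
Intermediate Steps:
$t{\left(M,J \right)} = -2 + J + 4 M$ ($t{\left(M,J \right)} = -2 + \left(M 4 + J\right) = -2 + \left(4 M + J\right) = -2 + \left(J + 4 M\right) = -2 + J + 4 M$)
$g{\left(X \right)} = \frac{4}{3} - \frac{X}{3}$
$f = 10$ ($f = 5 \left(\frac{4}{3} - - \frac{2}{3}\right) = 5 \left(\frac{4}{3} + \frac{2}{3}\right) = 5 \cdot 2 = 10$)
$Z = 24$ ($Z = 27 - 3 = 24$)
$D{\left(A \right)} = 14 - \frac{10 A}{3}$ ($D{\left(A \right)} = 4 - \frac{10 \left(-13 + \left(-2 + A + 4 \cdot 3\right)\right)}{3} = 4 - \frac{10 \left(-13 + \left(-2 + A + 12\right)\right)}{3} = 4 - \frac{10 \left(-13 + \left(10 + A\right)\right)}{3} = 4 - \frac{10 \left(-3 + A\right)}{3} = 4 - \frac{-30 + 10 A}{3} = 4 - \left(-10 + \frac{10 A}{3}\right) = 14 - \frac{10 A}{3}$)
$- D{\left(Z \right)} = - (14 - 80) = \left(-1\right) \left(-66\right) = 66$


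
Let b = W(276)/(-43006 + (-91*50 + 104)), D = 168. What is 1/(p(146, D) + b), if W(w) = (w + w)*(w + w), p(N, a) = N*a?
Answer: 11863/290899488 ≈ 4.0780e-5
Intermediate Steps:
W(w) = 4*w² (W(w) = (2*w)*(2*w) = 4*w²)
b = -76176/11863 (b = (4*276²)/(-43006 + (-91*50 + 104)) = (4*76176)/(-43006 + (-4550 + 104)) = 304704/(-43006 - 4446) = 304704/(-47452) = 304704*(-1/47452) = -76176/11863 ≈ -6.4213)
1/(p(146, D) + b) = 1/(146*168 - 76176/11863) = 1/(24528 - 76176/11863) = 1/(290899488/11863) = 11863/290899488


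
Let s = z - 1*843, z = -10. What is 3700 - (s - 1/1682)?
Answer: 7658147/1682 ≈ 4553.0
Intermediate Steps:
s = -853 (s = -10 - 1*843 = -10 - 843 = -853)
3700 - (s - 1/1682) = 3700 - (-853 - 1/1682) = 3700 - 1*(-1434747/1682) = 3700 + 1434747/1682 = 7658147/1682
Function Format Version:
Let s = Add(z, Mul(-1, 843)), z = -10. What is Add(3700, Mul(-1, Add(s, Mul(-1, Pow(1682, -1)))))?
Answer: Rational(7658147, 1682) ≈ 4553.0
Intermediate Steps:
s = -853 (s = Add(-10, Mul(-1, 843)) = Add(-10, -843) = -853)
Add(3700, Mul(-1, Add(s, Mul(-1, Pow(1682, -1))))) = Add(3700, Mul(-1, Add(-853, Mul(-1, Pow(1682, -1))))) = Add(3700, Mul(-1, Add(-853, Mul(-1, Rational(1, 1682))))) = Add(3700, Mul(-1, Add(-853, Rational(-1, 1682)))) = Add(3700, Mul(-1, Rational(-1434747, 1682))) = Add(3700, Rational(1434747, 1682)) = Rational(7658147, 1682)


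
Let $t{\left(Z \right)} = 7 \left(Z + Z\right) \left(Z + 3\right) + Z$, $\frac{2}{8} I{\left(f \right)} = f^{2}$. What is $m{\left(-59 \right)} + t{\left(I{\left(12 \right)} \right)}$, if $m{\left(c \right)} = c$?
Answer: $4669573$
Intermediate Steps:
$I{\left(f \right)} = 4 f^{2}$
$t{\left(Z \right)} = Z + 14 Z \left(3 + Z\right)$ ($t{\left(Z \right)} = 7 \cdot 2 Z \left(3 + Z\right) + Z = 14 Z \left(3 + Z\right) + Z = Z + 14 Z \left(3 + Z\right)$)
$m{\left(-59 \right)} + t{\left(I{\left(12 \right)} \right)} = -59 + 4 \cdot 12^{2} \left(43 + 14 \cdot 4 \cdot 12^{2}\right) = -59 + 4 \cdot 144 \left(43 + 14 \cdot 4 \cdot 144\right) = -59 + 576 \left(43 + 14 \cdot 576\right) = -59 + 576 \left(43 + 8064\right) = -59 + 576 \cdot 8107 = -59 + 4669632 = 4669573$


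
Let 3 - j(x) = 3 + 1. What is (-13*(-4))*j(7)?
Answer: -52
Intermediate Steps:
j(x) = -1 (j(x) = 3 - (3 + 1) = 3 - 1*4 = 3 - 4 = -1)
(-13*(-4))*j(7) = -13*(-4)*(-1) = 52*(-1) = -52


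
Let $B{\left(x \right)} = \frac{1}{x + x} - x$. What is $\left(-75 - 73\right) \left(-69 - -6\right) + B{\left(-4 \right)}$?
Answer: $\frac{74623}{8} \approx 9327.9$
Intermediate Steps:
$B{\left(x \right)} = \frac{1}{2 x} - x$
$\left(-75 - 73\right) \left(-69 - -6\right) + B{\left(-4 \right)} = \left(-75 - 73\right) \left(-69 - -6\right) + \left(\frac{1}{2 \left(-4\right)} - -4\right) = \left(-75 - 73\right) \left(-69 + 6\right) + \left(\frac{1}{2} \left(- \frac{1}{4}\right) + 4\right) = \left(-148\right) \left(-63\right) + \left(- \frac{1}{8} + 4\right) = 9324 + \frac{31}{8} = \frac{74623}{8}$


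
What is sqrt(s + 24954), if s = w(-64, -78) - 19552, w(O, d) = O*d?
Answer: sqrt(10394) ≈ 101.95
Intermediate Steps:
s = -14560 (s = -64*(-78) - 19552 = 4992 - 19552 = -14560)
sqrt(s + 24954) = sqrt(-14560 + 24954) = sqrt(10394)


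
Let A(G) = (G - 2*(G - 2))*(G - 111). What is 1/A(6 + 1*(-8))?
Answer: -1/678 ≈ -0.0014749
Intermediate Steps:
A(G) = (-111 + G)*(4 - G) (A(G) = (G - 2*(-2 + G))*(-111 + G) = (G + (4 - 2*G))*(-111 + G) = (4 - G)*(-111 + G) = (-111 + G)*(4 - G))
1/A(6 + 1*(-8)) = 1/(-444 - (6 + 1*(-8))² + 115*(6 + 1*(-8))) = 1/(-444 - (6 - 8)² + 115*(6 - 8)) = 1/(-444 - 1*(-2)² + 115*(-2)) = 1/(-444 - 1*4 - 230) = 1/(-444 - 4 - 230) = 1/(-678) = -1/678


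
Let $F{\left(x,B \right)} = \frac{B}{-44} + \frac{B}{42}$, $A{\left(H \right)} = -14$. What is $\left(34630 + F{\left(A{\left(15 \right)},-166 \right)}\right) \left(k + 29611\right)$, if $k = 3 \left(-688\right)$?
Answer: $\frac{440723819419}{462} \approx 9.5395 \cdot 10^{8}$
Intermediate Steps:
$F{\left(x,B \right)} = \frac{B}{924}$ ($F{\left(x,B \right)} = B \left(- \frac{1}{44}\right) + B \frac{1}{42} = - \frac{B}{44} + \frac{B}{42} = \frac{B}{924}$)
$k = -2064$
$\left(34630 + F{\left(A{\left(15 \right)},-166 \right)}\right) \left(k + 29611\right) = \left(34630 + \frac{1}{924} \left(-166\right)\right) \left(-2064 + 29611\right) = \left(34630 - \frac{83}{462}\right) 27547 = \frac{15998977}{462} \cdot 27547 = \frac{440723819419}{462}$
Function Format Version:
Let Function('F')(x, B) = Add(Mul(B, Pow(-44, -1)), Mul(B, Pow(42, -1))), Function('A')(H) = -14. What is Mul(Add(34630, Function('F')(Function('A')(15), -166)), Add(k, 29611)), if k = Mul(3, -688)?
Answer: Rational(440723819419, 462) ≈ 9.5395e+8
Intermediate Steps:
Function('F')(x, B) = Mul(Rational(1, 924), B) (Function('F')(x, B) = Add(Mul(B, Rational(-1, 44)), Mul(B, Rational(1, 42))) = Add(Mul(Rational(-1, 44), B), Mul(Rational(1, 42), B)) = Mul(Rational(1, 924), B))
k = -2064
Mul(Add(34630, Function('F')(Function('A')(15), -166)), Add(k, 29611)) = Mul(Add(34630, Mul(Rational(1, 924), -166)), Add(-2064, 29611)) = Mul(Add(34630, Rational(-83, 462)), 27547) = Mul(Rational(15998977, 462), 27547) = Rational(440723819419, 462)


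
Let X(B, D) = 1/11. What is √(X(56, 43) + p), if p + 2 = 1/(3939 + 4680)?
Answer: 2*I*√25383567/7293 ≈ 1.3817*I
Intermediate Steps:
X(B, D) = 1/11
p = -17237/8619 (p = -2 + 1/(3939 + 4680) = -2 + 1/8619 = -17237/8619 ≈ -1.9999)
√(X(56, 43) + p) = √(1/11 - 17237/8619) = √(-180988/94809) = 2*I*√25383567/7293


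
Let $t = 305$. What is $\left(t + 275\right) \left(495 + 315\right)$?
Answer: $469800$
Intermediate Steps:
$\left(t + 275\right) \left(495 + 315\right) = \left(305 + 275\right) \left(495 + 315\right) = 580 \cdot 810 = 469800$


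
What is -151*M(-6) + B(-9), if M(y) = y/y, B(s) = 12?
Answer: -139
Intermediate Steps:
M(y) = 1
-151*M(-6) + B(-9) = -151*1 + 12 = -151 + 12 = -139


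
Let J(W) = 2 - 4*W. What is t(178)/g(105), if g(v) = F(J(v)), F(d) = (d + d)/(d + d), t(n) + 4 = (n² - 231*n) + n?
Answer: -9260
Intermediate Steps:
t(n) = -4 + n² - 230*n (t(n) = -4 + ((n² - 231*n) + n) = -4 + (n² - 230*n) = -4 + n² - 230*n)
F(d) = 1 (F(d) = (2*d)/((2*d)) = (2*d)*(1/(2*d)) = 1)
g(v) = 1
t(178)/g(105) = (-4 + 178² - 230*178)/1 = (-4 + 31684 - 40940)*1 = -9260*1 = -9260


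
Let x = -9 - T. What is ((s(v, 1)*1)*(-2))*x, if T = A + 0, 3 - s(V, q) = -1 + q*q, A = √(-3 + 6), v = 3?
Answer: 54 + 6*√3 ≈ 64.392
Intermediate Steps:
A = √3 ≈ 1.7320
s(V, q) = 4 - q² (s(V, q) = 3 - (-1 + q*q) = 3 - (-1 + q²) = 3 + (1 - q²) = 4 - q²)
T = √3 (T = √3 + 0 = √3 ≈ 1.7320)
x = -9 - √3 ≈ -10.732
((s(v, 1)*1)*(-2))*x = (((4 - 1*1²)*1)*(-2))*(-9 - √3) = (((4 - 1*1)*1)*(-2))*(-9 - √3) = (((4 - 1)*1)*(-2))*(-9 - √3) = ((3*1)*(-2))*(-9 - √3) = (3*(-2))*(-9 - √3) = -6*(-9 - √3) = 54 + 6*√3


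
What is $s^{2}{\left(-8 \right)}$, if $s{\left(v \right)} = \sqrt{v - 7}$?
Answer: $-15$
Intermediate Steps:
$s{\left(v \right)} = \sqrt{-7 + v}$
$s^{2}{\left(-8 \right)} = \left(\sqrt{-7 - 8}\right)^{2} = \left(\sqrt{-15}\right)^{2} = \left(i \sqrt{15}\right)^{2} = -15$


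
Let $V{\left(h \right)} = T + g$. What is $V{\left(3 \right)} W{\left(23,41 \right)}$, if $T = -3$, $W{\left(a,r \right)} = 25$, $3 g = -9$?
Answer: $-150$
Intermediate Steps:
$g = -3$ ($g = \frac{1}{3} \left(-9\right) = -3$)
$V{\left(h \right)} = -6$ ($V{\left(h \right)} = -3 - 3 = -6$)
$V{\left(3 \right)} W{\left(23,41 \right)} = \left(-6\right) 25 = -150$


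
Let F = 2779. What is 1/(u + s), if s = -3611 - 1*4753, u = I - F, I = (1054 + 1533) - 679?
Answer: -1/9235 ≈ -0.00010828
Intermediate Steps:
I = 1908 (I = 2587 - 679 = 1908)
u = -871 (u = 1908 - 1*2779 = 1908 - 2779 = -871)
s = -8364 (s = -3611 - 4753 = -8364)
1/(u + s) = 1/(-871 - 8364) = 1/(-9235) = -1/9235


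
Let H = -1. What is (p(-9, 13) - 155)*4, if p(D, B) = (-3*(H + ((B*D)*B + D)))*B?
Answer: 238216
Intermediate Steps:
p(D, B) = B*(3 - 3*D - 3*D*B²) (p(D, B) = (-3*(-1 + ((B*D)*B + D)))*B = (-3*(-1 + (D*B² + D)))*B = (-3*(-1 + (D + D*B²)))*B = (-3*(-1 + D + D*B²))*B = (3 - 3*D - 3*D*B²)*B = B*(3 - 3*D - 3*D*B²))
(p(-9, 13) - 155)*4 = (3*13*(1 - 1*(-9) - 1*(-9)*13²) - 155)*4 = (3*13*(1 + 9 - 1*(-9)*169) - 155)*4 = (3*13*(1 + 9 + 1521) - 155)*4 = (3*13*1531 - 155)*4 = (59709 - 155)*4 = 59554*4 = 238216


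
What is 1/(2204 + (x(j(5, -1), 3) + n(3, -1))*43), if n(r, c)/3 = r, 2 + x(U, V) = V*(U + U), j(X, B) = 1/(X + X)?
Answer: 5/12654 ≈ 0.00039513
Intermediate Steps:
j(X, B) = 1/(2*X)
x(U, V) = -2 + 2*U*V (x(U, V) = -2 + V*(U + U) = -2 + V*(2*U) = -2 + 2*U*V)
n(r, c) = 3*r
1/(2204 + (x(j(5, -1), 3) + n(3, -1))*43) = 1/(2204 + ((-2 + 2*((½)/5)*3) + 3*3)*43) = 1/(2204 + ((-2 + 2*((½)*(⅕))*3) + 9)*43) = 1/(2204 + ((-2 + 2*(⅒)*3) + 9)*43) = 1/(2204 + ((-2 + ⅗) + 9)*43) = 1/(2204 + (-7/5 + 9)*43) = 1/(2204 + (38/5)*43) = 1/(2204 + 1634/5) = 1/(12654/5) = 5/12654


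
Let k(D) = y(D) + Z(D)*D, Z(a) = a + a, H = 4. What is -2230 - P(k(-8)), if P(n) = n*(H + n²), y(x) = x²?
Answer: -7080886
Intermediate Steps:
Z(a) = 2*a
k(D) = 3*D² (k(D) = D² + (2*D)*D = D² + 2*D² = 3*D²)
P(n) = n*(4 + n²)
-2230 - P(k(-8)) = -2230 - 3*(-8)²*(4 + (3*(-8)²)²) = -2230 - 3*64*(4 + (3*64)²) = -2230 - 192*(4 + 192²) = -2230 - 192*(4 + 36864) = -2230 - 192*36868 = -2230 - 1*7078656 = -2230 - 7078656 = -7080886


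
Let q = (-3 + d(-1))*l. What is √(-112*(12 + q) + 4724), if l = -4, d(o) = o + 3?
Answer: 2*√733 ≈ 54.148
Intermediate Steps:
d(o) = 3 + o
q = 4 (q = (-3 + (3 - 1))*(-4) = (-3 + 2)*(-4) = -1*(-4) = 4)
√(-112*(12 + q) + 4724) = √(-112*(12 + 4) + 4724) = √(-112*16 + 4724) = √(-1792 + 4724) = √2932 = 2*√733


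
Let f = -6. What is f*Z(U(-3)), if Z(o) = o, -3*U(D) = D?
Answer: -6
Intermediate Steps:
U(D) = -D/3
f*Z(U(-3)) = -(-2)*(-3) = -6*1 = -6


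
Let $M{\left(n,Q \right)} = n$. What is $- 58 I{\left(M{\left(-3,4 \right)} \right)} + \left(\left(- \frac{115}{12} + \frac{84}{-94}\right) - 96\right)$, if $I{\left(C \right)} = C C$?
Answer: $- \frac{354461}{564} \approx -628.48$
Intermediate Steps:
$I{\left(C \right)} = C^{2}$
$- 58 I{\left(M{\left(-3,4 \right)} \right)} + \left(\left(- \frac{115}{12} + \frac{84}{-94}\right) - 96\right) = - 58 \left(-3\right)^{2} + \left(\left(- \frac{115}{12} + \frac{84}{-94}\right) - 96\right) = \left(-58\right) 9 + \left(\left(\left(-115\right) \frac{1}{12} + 84 \left(- \frac{1}{94}\right)\right) - 96\right) = -522 - \frac{60053}{564} = - \frac{354461}{564}$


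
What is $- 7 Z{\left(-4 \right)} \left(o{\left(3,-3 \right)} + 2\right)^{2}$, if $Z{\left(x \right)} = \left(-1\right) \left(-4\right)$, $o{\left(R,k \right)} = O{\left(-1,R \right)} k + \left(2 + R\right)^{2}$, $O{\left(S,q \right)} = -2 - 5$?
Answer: $-64512$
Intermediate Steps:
$O{\left(S,q \right)} = -7$ ($O{\left(S,q \right)} = -2 - 5 = -7$)
$o{\left(R,k \right)} = \left(2 + R\right)^{2} - 7 k$ ($o{\left(R,k \right)} = - 7 k + \left(2 + R\right)^{2} = \left(2 + R\right)^{2} - 7 k$)
$Z{\left(x \right)} = 4$
$- 7 Z{\left(-4 \right)} \left(o{\left(3,-3 \right)} + 2\right)^{2} = \left(-7\right) 4 \left(\left(\left(2 + 3\right)^{2} - -21\right) + 2\right)^{2} = - 28 \left(\left(5^{2} + 21\right) + 2\right)^{2} = - 28 \left(\left(25 + 21\right) + 2\right)^{2} = - 28 \left(46 + 2\right)^{2} = - 28 \cdot 48^{2} = \left(-28\right) 2304 = -64512$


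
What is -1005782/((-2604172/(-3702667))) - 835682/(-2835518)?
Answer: -2639920461599848097/1846044145274 ≈ -1.4300e+6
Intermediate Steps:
-1005782/((-2604172/(-3702667))) - 835682/(-2835518) = -1005782/((-2604172*(-1/3702667))) - 835682*(-1/2835518) = -1005782/2604172/3702667 + 417841/1417759 = -1005782*3702667/2604172 + 417841/1417759 = -1862037910297/1302086 + 417841/1417759 = -2639920461599848097/1846044145274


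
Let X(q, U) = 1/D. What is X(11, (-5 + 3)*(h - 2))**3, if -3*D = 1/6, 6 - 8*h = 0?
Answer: -5832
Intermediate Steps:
h = 3/4 (h = 3/4 - 1/8*0 = 3/4 + 0 = 3/4 ≈ 0.75000)
D = -1/18 (D = -1/3/6 = -1/3*1/6 = -1/18 ≈ -0.055556)
X(q, U) = -18 (X(q, U) = 1/(-1/18) = -18)
X(11, (-5 + 3)*(h - 2))**3 = (-18)**3 = -5832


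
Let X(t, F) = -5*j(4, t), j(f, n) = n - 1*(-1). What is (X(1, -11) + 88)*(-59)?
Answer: -4602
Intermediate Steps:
j(f, n) = 1 + n (j(f, n) = n + 1 = 1 + n)
X(t, F) = -5 - 5*t (X(t, F) = -5*(1 + t) = -5 - 5*t)
(X(1, -11) + 88)*(-59) = ((-5 - 5*1) + 88)*(-59) = ((-5 - 5) + 88)*(-59) = (-10 + 88)*(-59) = 78*(-59) = -4602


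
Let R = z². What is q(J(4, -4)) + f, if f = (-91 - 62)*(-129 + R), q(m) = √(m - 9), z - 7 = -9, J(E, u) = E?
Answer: 19125 + I*√5 ≈ 19125.0 + 2.2361*I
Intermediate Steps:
z = -2 (z = 7 - 9 = -2)
R = 4 (R = (-2)² = 4)
q(m) = √(-9 + m)
f = 19125 (f = (-91 - 62)*(-129 + 4) = -153*(-125) = 19125)
q(J(4, -4)) + f = √(-9 + 4) + 19125 = √(-5) + 19125 = I*√5 + 19125 = 19125 + I*√5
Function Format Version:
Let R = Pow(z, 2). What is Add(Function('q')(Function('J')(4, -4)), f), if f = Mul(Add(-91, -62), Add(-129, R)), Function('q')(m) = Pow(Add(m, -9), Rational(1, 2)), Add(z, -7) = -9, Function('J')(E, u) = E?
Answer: Add(19125, Mul(I, Pow(5, Rational(1, 2)))) ≈ Add(19125., Mul(2.2361, I))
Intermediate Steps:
z = -2 (z = Add(7, -9) = -2)
R = 4 (R = Pow(-2, 2) = 4)
Function('q')(m) = Pow(Add(-9, m), Rational(1, 2))
f = 19125 (f = Mul(Add(-91, -62), Add(-129, 4)) = Mul(-153, -125) = 19125)
Add(Function('q')(Function('J')(4, -4)), f) = Add(Pow(Add(-9, 4), Rational(1, 2)), 19125) = Add(Pow(-5, Rational(1, 2)), 19125) = Add(Mul(I, Pow(5, Rational(1, 2))), 19125) = Add(19125, Mul(I, Pow(5, Rational(1, 2))))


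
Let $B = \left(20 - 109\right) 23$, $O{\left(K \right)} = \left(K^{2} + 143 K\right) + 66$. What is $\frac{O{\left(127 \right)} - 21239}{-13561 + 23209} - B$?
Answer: $\frac{19762573}{9648} \approx 2048.4$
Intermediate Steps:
$O{\left(K \right)} = 66 + K^{2} + 143 K$
$B = -2047$ ($B = \left(-89\right) 23 = -2047$)
$\frac{O{\left(127 \right)} - 21239}{-13561 + 23209} - B = \frac{\left(66 + 127^{2} + 143 \cdot 127\right) - 21239}{-13561 + 23209} - -2047 = \frac{\left(66 + 16129 + 18161\right) - 21239}{9648} + 2047 = \left(34356 - 21239\right) \frac{1}{9648} + 2047 = 13117 \cdot \frac{1}{9648} + 2047 = \frac{13117}{9648} + 2047 = \frac{19762573}{9648}$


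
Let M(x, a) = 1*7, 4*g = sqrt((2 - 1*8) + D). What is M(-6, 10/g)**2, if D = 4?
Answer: 49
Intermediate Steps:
g = I*sqrt(2)/4 (g = sqrt((2 - 1*8) + 4)/4 = sqrt((2 - 8) + 4)/4 = sqrt(-6 + 4)/4 = sqrt(-2)/4 = (I*sqrt(2))/4 = I*sqrt(2)/4 ≈ 0.35355*I)
M(x, a) = 7
M(-6, 10/g)**2 = 7**2 = 49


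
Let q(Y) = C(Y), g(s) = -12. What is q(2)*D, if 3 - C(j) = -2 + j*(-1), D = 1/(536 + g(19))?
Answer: 7/524 ≈ 0.013359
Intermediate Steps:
D = 1/524 (D = 1/(536 - 12) = 1/524 ≈ 0.0019084)
C(j) = 5 + j (C(j) = 3 - (-2 + j*(-1)) = 3 - (-2 - j) = 3 + (2 + j) = 5 + j)
q(Y) = 5 + Y
q(2)*D = (5 + 2)*(1/524) = 7*(1/524) = 7/524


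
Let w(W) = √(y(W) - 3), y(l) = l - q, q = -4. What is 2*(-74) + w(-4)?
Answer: -148 + I*√3 ≈ -148.0 + 1.732*I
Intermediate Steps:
y(l) = 4 + l (y(l) = l - 1*(-4) = l + 4 = 4 + l)
w(W) = √(1 + W) (w(W) = √((4 + W) - 3) = √(1 + W))
2*(-74) + w(-4) = 2*(-74) + √(1 - 4) = -148 + √(-3) = -148 + I*√3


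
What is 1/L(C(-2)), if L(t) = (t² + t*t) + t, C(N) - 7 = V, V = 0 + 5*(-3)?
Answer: 1/120 ≈ 0.0083333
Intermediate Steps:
V = -15 (V = 0 - 15 = -15)
C(N) = -8 (C(N) = 7 - 15 = -8)
L(t) = t + 2*t² (L(t) = (t² + t²) + t = 2*t² + t = t + 2*t²)
1/L(C(-2)) = 1/(-8*(1 + 2*(-8))) = 1/(-8*(1 - 16)) = 1/(-8*(-15)) = 1/120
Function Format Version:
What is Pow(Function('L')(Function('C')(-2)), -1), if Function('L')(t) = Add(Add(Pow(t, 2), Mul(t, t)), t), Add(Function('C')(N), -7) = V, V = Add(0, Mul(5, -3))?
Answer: Rational(1, 120) ≈ 0.0083333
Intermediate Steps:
V = -15 (V = Add(0, -15) = -15)
Function('C')(N) = -8 (Function('C')(N) = Add(7, -15) = -8)
Function('L')(t) = Add(t, Mul(2, Pow(t, 2))) (Function('L')(t) = Add(Add(Pow(t, 2), Pow(t, 2)), t) = Add(Mul(2, Pow(t, 2)), t) = Add(t, Mul(2, Pow(t, 2))))
Pow(Function('L')(Function('C')(-2)), -1) = Pow(Mul(-8, Add(1, Mul(2, -8))), -1) = Pow(Mul(-8, Add(1, -16)), -1) = Pow(Mul(-8, -15), -1) = Pow(120, -1) = Rational(1, 120)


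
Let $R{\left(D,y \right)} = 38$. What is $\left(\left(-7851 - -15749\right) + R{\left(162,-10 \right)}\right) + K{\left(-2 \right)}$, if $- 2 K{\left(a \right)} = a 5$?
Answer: $7941$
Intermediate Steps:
$K{\left(a \right)} = - \frac{5 a}{2}$ ($K{\left(a \right)} = - \frac{a 5}{2} = - \frac{5 a}{2}$)
$\left(\left(-7851 - -15749\right) + R{\left(162,-10 \right)}\right) + K{\left(-2 \right)} = \left(\left(-7851 - -15749\right) + 38\right) - -5 = \left(\left(-7851 + 15749\right) + 38\right) + 5 = \left(7898 + 38\right) + 5 = 7936 + 5 = 7941$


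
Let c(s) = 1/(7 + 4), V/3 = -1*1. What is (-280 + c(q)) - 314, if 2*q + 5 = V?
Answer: -6533/11 ≈ -593.91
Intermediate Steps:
V = -3 (V = 3*(-1*1) = 3*(-1) = -3)
q = -4 (q = -5/2 + (1/2)*(-3) = -5/2 - 3/2 = -4)
c(s) = 1/11
(-280 + c(q)) - 314 = (-280 + 1/11) - 314 = -3079/11 - 314 = -6533/11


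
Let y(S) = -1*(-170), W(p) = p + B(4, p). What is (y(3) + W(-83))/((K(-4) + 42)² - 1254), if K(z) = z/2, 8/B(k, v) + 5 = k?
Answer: 79/346 ≈ 0.22832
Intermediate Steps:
B(k, v) = 8/(-5 + k)
W(p) = -8 + p (W(p) = p + 8/(-5 + 4) = p + 8/(-1) = p + 8*(-1) = p - 8 = -8 + p)
K(z) = z/2 (K(z) = z*(½) = z/2)
y(S) = 170
(y(3) + W(-83))/((K(-4) + 42)² - 1254) = (170 + (-8 - 83))/(((½)*(-4) + 42)² - 1254) = (170 - 91)/((-2 + 42)² - 1254) = 79/(40² - 1254) = 79/(1600 - 1254) = 79/346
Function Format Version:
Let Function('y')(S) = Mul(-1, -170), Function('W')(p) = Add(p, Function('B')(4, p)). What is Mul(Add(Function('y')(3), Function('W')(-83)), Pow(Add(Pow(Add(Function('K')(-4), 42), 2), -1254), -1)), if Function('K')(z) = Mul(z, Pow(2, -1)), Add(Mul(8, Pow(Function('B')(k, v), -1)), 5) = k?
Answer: Rational(79, 346) ≈ 0.22832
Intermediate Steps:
Function('B')(k, v) = Mul(8, Pow(Add(-5, k), -1))
Function('W')(p) = Add(-8, p) (Function('W')(p) = Add(p, Mul(8, Pow(Add(-5, 4), -1))) = Add(p, Mul(8, Pow(-1, -1))) = Add(p, Mul(8, -1)) = Add(p, -8) = Add(-8, p))
Function('K')(z) = Mul(Rational(1, 2), z) (Function('K')(z) = Mul(z, Rational(1, 2)) = Mul(Rational(1, 2), z))
Function('y')(S) = 170
Mul(Add(Function('y')(3), Function('W')(-83)), Pow(Add(Pow(Add(Function('K')(-4), 42), 2), -1254), -1)) = Mul(Add(170, Add(-8, -83)), Pow(Add(Pow(Add(Mul(Rational(1, 2), -4), 42), 2), -1254), -1)) = Mul(Add(170, -91), Pow(Add(Pow(Add(-2, 42), 2), -1254), -1)) = Mul(79, Pow(Add(Pow(40, 2), -1254), -1)) = Mul(79, Pow(Add(1600, -1254), -1)) = Mul(79, Pow(346, -1)) = Mul(79, Rational(1, 346)) = Rational(79, 346)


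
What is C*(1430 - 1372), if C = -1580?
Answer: -91640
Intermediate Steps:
C*(1430 - 1372) = -1580*(1430 - 1372) = -1580*58 = -91640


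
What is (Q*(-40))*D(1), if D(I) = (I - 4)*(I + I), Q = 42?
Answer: 10080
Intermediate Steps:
D(I) = 2*I*(-4 + I) (D(I) = (-4 + I)*(2*I) = 2*I*(-4 + I))
(Q*(-40))*D(1) = (42*(-40))*(2*1*(-4 + 1)) = -3360*(-3) = -1680*(-6) = 10080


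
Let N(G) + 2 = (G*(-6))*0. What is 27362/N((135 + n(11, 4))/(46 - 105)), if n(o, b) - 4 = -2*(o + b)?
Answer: -13681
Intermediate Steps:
n(o, b) = 4 - 2*b - 2*o (n(o, b) = 4 - 2*(o + b) = 4 - 2*(b + o) = 4 + (-2*b - 2*o) = 4 - 2*b - 2*o)
N(G) = -2 (N(G) = -2 + (G*(-6))*0 = -2 - 6*G*0 = -2 + 0 = -2)
27362/N((135 + n(11, 4))/(46 - 105)) = 27362/(-2) = 27362*(-½) = -13681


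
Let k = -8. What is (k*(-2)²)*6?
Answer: -192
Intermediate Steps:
(k*(-2)²)*6 = -8*(-2)²*6 = -8*4*6 = -32*6 = -192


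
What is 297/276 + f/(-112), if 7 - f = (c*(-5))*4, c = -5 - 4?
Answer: 6751/2576 ≈ 2.6207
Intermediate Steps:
c = -9
f = -173 (f = 7 - (-9*(-5))*4 = 7 - 45*4 = 7 - 1*180 = 7 - 180 = -173)
297/276 + f/(-112) = 297/276 - 173/(-112) = 297*(1/276) - 173*(-1/112) = 99/92 + 173/112 = 6751/2576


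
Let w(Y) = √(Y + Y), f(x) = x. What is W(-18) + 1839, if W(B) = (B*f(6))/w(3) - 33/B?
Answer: 11045/6 - 18*√6 ≈ 1796.7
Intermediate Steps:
w(Y) = √2*√Y (w(Y) = √(2*Y) = √2*√Y)
W(B) = -33/B + B*√6 (W(B) = (B*6)/((√2*√3)) - 33/B = (6*B)/(√6) - 33/B = (6*B)*(√6/6) - 33/B = B*√6 - 33/B = -33/B + B*√6)
W(-18) + 1839 = (-33/(-18) - 18*√6) + 1839 = (-33*(-1/18) - 18*√6) + 1839 = (11/6 - 18*√6) + 1839 = 11045/6 - 18*√6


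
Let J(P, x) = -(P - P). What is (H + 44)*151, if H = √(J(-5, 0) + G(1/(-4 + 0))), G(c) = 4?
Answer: 6946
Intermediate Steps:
J(P, x) = 0 (J(P, x) = -1*0 = 0)
H = 2 (H = √(0 + 4) = √4 = 2)
(H + 44)*151 = (2 + 44)*151 = 46*151 = 6946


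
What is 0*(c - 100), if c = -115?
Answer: 0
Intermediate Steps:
0*(c - 100) = 0*(-115 - 100) = 0*(-215) = 0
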